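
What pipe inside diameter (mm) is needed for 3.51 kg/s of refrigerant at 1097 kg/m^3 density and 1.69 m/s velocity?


A = m_dot / (rho * v) = 3.51 / (1097 * 1.69) = 0.001893275366 m^2
d = sqrt(4*A/pi) * 1000
d = 49.1 mm

49.1


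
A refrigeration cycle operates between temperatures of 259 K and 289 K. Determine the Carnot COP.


dT = 289 - 259 = 30 K
COP_carnot = T_cold / dT = 259 / 30
COP_carnot = 8.633

8.633


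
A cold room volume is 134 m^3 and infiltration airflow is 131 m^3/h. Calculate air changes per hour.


ACH = flow / volume
ACH = 131 / 134
ACH = 0.978

0.978


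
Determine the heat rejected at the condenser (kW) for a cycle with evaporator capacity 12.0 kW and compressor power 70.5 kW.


Q_cond = Q_evap + W
Q_cond = 12.0 + 70.5
Q_cond = 82.5 kW

82.5


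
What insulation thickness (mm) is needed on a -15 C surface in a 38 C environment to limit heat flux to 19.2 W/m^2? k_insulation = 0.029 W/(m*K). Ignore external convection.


dT = 38 - (-15) = 53 K
thickness = k * dT / q_max * 1000
thickness = 0.029 * 53 / 19.2 * 1000
thickness = 80.1 mm

80.1


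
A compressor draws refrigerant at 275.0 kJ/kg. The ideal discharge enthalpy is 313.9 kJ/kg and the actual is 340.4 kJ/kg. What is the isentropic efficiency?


dh_ideal = 313.9 - 275.0 = 38.9 kJ/kg
dh_actual = 340.4 - 275.0 = 65.4 kJ/kg
eta_s = dh_ideal / dh_actual = 38.9 / 65.4
eta_s = 0.5948

0.5948


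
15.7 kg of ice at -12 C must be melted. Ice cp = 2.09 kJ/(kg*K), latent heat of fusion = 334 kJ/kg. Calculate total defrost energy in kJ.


Sensible heat = cp * dT = 2.09 * 12 = 25.08 kJ/kg
Total per kg = 25.08 + 334 = 359.08 kJ/kg
Q = m * total = 15.7 * 359.08
Q = 5637.6 kJ

5637.6


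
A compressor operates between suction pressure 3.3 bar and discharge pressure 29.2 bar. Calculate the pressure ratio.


PR = P_high / P_low
PR = 29.2 / 3.3
PR = 8.848

8.848


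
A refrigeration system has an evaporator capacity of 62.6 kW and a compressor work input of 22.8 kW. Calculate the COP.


COP = Q_evap / W
COP = 62.6 / 22.8
COP = 2.746

2.746


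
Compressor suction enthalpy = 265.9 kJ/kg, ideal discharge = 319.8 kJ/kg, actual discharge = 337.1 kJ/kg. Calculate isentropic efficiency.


dh_ideal = 319.8 - 265.9 = 53.9 kJ/kg
dh_actual = 337.1 - 265.9 = 71.2 kJ/kg
eta_s = dh_ideal / dh_actual = 53.9 / 71.2
eta_s = 0.757

0.757


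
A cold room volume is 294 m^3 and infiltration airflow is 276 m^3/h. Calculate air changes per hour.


ACH = flow / volume
ACH = 276 / 294
ACH = 0.939

0.939


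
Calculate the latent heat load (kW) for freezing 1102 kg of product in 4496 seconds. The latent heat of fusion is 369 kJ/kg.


Q_lat = m * h_fg / t
Q_lat = 1102 * 369 / 4496
Q_lat = 90.44 kW

90.44


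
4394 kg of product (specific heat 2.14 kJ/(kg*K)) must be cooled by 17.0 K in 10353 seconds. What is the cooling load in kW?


Q = m * cp * dT / t
Q = 4394 * 2.14 * 17.0 / 10353
Q = 15.44 kW

15.44


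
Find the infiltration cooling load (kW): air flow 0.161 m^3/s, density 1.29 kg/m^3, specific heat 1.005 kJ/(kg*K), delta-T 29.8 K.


Q = V_dot * rho * cp * dT
Q = 0.161 * 1.29 * 1.005 * 29.8
Q = 6.22 kW

6.22


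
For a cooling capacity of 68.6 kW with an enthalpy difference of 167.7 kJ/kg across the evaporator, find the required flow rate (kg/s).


m_dot = Q / dh
m_dot = 68.6 / 167.7
m_dot = 0.4091 kg/s

0.4091


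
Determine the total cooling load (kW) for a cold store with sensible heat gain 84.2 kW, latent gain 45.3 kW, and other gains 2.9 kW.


Q_total = Q_s + Q_l + Q_misc
Q_total = 84.2 + 45.3 + 2.9
Q_total = 132.4 kW

132.4


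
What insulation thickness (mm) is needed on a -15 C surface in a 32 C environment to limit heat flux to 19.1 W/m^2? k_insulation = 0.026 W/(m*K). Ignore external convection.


dT = 32 - (-15) = 47 K
thickness = k * dT / q_max * 1000
thickness = 0.026 * 47 / 19.1 * 1000
thickness = 64.0 mm

64.0


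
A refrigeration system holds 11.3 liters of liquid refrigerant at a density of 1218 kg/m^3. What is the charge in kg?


Charge = V * rho / 1000
Charge = 11.3 * 1218 / 1000
Charge = 13.76 kg

13.76


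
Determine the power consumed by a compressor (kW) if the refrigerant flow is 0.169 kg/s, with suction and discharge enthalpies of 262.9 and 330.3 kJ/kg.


dh = 330.3 - 262.9 = 67.4 kJ/kg
W = m_dot * dh = 0.169 * 67.4 = 11.39 kW

11.39


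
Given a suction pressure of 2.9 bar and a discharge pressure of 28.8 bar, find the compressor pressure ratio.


PR = P_high / P_low
PR = 28.8 / 2.9
PR = 9.931

9.931


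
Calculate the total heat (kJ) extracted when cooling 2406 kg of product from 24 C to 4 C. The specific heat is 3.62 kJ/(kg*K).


dT = 24 - (4) = 20 K
Q = m * cp * dT = 2406 * 3.62 * 20
Q = 174194 kJ

174194


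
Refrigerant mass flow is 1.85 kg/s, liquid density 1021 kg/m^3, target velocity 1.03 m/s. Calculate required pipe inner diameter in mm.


A = m_dot / (rho * v) = 1.85 / (1021 * 1.03) = 0.001759173854 m^2
d = sqrt(4*A/pi) * 1000
d = 47.3 mm

47.3


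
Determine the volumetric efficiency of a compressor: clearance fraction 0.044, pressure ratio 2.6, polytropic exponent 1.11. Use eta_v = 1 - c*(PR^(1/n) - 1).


PR^(1/n) = 2.6^(1/1.11) = 2.36510193
eta_v = 1 - 0.044 * (2.36510193 - 1)
eta_v = 0.9399

0.9399


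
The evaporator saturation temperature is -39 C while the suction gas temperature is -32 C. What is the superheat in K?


Superheat = T_suction - T_evap
Superheat = -32 - (-39)
Superheat = 7 K

7


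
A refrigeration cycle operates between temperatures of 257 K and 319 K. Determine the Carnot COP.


dT = 319 - 257 = 62 K
COP_carnot = T_cold / dT = 257 / 62
COP_carnot = 4.145

4.145


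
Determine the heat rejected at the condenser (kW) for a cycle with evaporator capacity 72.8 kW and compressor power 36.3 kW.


Q_cond = Q_evap + W
Q_cond = 72.8 + 36.3
Q_cond = 109.1 kW

109.1


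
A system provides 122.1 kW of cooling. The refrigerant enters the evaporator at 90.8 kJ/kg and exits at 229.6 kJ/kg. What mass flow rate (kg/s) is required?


dh = 229.6 - 90.8 = 138.8 kJ/kg
m_dot = Q / dh = 122.1 / 138.8 = 0.8797 kg/s

0.8797


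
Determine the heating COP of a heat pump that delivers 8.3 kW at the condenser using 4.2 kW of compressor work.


COP_hp = Q_cond / W
COP_hp = 8.3 / 4.2
COP_hp = 1.976

1.976


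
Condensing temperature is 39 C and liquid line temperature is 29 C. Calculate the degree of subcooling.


Subcooling = T_cond - T_liquid
Subcooling = 39 - 29
Subcooling = 10 K

10


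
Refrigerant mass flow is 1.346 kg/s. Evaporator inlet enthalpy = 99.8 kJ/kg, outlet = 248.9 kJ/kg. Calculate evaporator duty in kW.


dh = 248.9 - 99.8 = 149.1 kJ/kg
Q_evap = m_dot * dh = 1.346 * 149.1
Q_evap = 200.69 kW

200.69


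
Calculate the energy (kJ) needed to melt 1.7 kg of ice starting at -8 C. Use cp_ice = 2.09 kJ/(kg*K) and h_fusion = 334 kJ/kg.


Sensible heat = cp * dT = 2.09 * 8 = 16.72 kJ/kg
Total per kg = 16.72 + 334 = 350.72 kJ/kg
Q = m * total = 1.7 * 350.72
Q = 596.2 kJ

596.2


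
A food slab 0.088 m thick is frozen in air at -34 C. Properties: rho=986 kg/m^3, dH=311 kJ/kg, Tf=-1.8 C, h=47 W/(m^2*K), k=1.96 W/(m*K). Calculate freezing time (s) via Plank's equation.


dT = -1.8 - (-34) = 32.2 K
term1 = a/(2h) = 0.088/(2*47) = 0.0009361702128
term2 = a^2/(8k) = 0.088^2/(8*1.96) = 0.000493877551
t = rho*dH*1000/dT * (term1 + term2)
t = 986*311*1000/32.2 * (0.0009361702128 + 0.000493877551)
t = 13619 s

13619


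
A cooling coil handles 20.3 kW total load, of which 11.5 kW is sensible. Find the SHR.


SHR = Q_sensible / Q_total
SHR = 11.5 / 20.3
SHR = 0.567

0.567


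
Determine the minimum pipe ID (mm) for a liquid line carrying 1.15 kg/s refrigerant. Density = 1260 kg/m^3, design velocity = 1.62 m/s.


A = m_dot / (rho * v) = 1.15 / (1260 * 1.62) = 0.0005633940819 m^2
d = sqrt(4*A/pi) * 1000
d = 26.8 mm

26.8


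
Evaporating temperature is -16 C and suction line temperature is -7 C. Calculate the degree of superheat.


Superheat = T_suction - T_evap
Superheat = -7 - (-16)
Superheat = 9 K

9


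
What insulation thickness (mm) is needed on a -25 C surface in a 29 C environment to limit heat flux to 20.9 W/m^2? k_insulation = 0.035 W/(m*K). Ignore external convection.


dT = 29 - (-25) = 54 K
thickness = k * dT / q_max * 1000
thickness = 0.035 * 54 / 20.9 * 1000
thickness = 90.4 mm

90.4


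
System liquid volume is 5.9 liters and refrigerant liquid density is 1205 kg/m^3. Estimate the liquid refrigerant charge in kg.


Charge = V * rho / 1000
Charge = 5.9 * 1205 / 1000
Charge = 7.11 kg

7.11


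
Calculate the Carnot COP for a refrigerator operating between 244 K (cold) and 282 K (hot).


dT = 282 - 244 = 38 K
COP_carnot = T_cold / dT = 244 / 38
COP_carnot = 6.421

6.421


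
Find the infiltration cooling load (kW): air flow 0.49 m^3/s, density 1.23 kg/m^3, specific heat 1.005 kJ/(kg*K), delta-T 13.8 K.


Q = V_dot * rho * cp * dT
Q = 0.49 * 1.23 * 1.005 * 13.8
Q = 8.359 kW

8.359


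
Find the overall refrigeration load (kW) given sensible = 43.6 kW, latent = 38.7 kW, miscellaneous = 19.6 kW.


Q_total = Q_s + Q_l + Q_misc
Q_total = 43.6 + 38.7 + 19.6
Q_total = 101.9 kW

101.9


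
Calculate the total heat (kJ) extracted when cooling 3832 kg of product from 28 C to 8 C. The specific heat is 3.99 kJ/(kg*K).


dT = 28 - (8) = 20 K
Q = m * cp * dT = 3832 * 3.99 * 20
Q = 305794 kJ

305794


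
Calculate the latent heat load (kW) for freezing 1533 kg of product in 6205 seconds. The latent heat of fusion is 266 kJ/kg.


Q_lat = m * h_fg / t
Q_lat = 1533 * 266 / 6205
Q_lat = 65.72 kW

65.72


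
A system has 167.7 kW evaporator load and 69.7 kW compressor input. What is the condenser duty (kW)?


Q_cond = Q_evap + W
Q_cond = 167.7 + 69.7
Q_cond = 237.4 kW

237.4


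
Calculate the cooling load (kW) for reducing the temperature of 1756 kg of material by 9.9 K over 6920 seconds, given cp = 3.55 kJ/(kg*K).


Q = m * cp * dT / t
Q = 1756 * 3.55 * 9.9 / 6920
Q = 8.918 kW

8.918


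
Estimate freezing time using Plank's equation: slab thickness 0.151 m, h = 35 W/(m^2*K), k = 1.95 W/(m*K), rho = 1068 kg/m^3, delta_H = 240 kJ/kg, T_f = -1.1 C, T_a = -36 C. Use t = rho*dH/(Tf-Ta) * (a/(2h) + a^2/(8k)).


dT = -1.1 - (-36) = 34.9 K
term1 = a/(2h) = 0.151/(2*35) = 0.002157142857
term2 = a^2/(8k) = 0.151^2/(8*1.95) = 0.001461602564
t = rho*dH*1000/dT * (term1 + term2)
t = 1068*240*1000/34.9 * (0.002157142857 + 0.001461602564)
t = 26578 s

26578


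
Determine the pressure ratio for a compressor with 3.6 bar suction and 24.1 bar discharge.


PR = P_high / P_low
PR = 24.1 / 3.6
PR = 6.694

6.694


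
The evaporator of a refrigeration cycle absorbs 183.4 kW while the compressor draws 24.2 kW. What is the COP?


COP = Q_evap / W
COP = 183.4 / 24.2
COP = 7.579

7.579


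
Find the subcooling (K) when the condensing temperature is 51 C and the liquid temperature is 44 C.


Subcooling = T_cond - T_liquid
Subcooling = 51 - 44
Subcooling = 7 K

7


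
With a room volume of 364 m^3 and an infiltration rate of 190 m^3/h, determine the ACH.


ACH = flow / volume
ACH = 190 / 364
ACH = 0.522

0.522


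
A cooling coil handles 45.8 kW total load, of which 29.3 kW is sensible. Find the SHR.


SHR = Q_sensible / Q_total
SHR = 29.3 / 45.8
SHR = 0.64

0.64


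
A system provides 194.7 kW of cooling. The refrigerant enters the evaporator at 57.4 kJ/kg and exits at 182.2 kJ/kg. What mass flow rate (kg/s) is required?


dh = 182.2 - 57.4 = 124.8 kJ/kg
m_dot = Q / dh = 194.7 / 124.8 = 1.5601 kg/s

1.5601


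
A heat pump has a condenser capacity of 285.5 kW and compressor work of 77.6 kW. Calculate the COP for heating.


COP_hp = Q_cond / W
COP_hp = 285.5 / 77.6
COP_hp = 3.679

3.679


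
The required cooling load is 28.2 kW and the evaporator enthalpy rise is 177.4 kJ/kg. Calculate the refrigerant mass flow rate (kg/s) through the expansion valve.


m_dot = Q / dh
m_dot = 28.2 / 177.4
m_dot = 0.159 kg/s

0.159


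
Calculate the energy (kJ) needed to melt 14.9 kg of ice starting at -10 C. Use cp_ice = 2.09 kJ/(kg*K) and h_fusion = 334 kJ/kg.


Sensible heat = cp * dT = 2.09 * 10 = 20.9 kJ/kg
Total per kg = 20.9 + 334 = 354.9 kJ/kg
Q = m * total = 14.9 * 354.9
Q = 5288.0 kJ

5288.0


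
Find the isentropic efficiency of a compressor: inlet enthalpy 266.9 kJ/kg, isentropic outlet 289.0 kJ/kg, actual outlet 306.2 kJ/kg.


dh_ideal = 289.0 - 266.9 = 22.1 kJ/kg
dh_actual = 306.2 - 266.9 = 39.3 kJ/kg
eta_s = dh_ideal / dh_actual = 22.1 / 39.3
eta_s = 0.5623

0.5623


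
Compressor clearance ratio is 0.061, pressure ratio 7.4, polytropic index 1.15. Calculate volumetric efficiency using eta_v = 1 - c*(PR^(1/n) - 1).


PR^(1/n) = 7.4^(1/1.15) = 5.69972194
eta_v = 1 - 0.061 * (5.69972194 - 1)
eta_v = 0.7133

0.7133


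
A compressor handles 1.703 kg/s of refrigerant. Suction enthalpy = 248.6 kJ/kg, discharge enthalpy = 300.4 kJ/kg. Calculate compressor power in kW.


dh = 300.4 - 248.6 = 51.8 kJ/kg
W = m_dot * dh = 1.703 * 51.8 = 88.22 kW

88.22


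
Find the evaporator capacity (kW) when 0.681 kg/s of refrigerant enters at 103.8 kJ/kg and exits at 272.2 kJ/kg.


dh = 272.2 - 103.8 = 168.4 kJ/kg
Q_evap = m_dot * dh = 0.681 * 168.4
Q_evap = 114.68 kW

114.68


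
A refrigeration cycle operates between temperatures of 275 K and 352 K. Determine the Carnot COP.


dT = 352 - 275 = 77 K
COP_carnot = T_cold / dT = 275 / 77
COP_carnot = 3.571

3.571


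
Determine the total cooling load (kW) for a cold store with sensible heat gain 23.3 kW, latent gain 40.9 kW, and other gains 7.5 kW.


Q_total = Q_s + Q_l + Q_misc
Q_total = 23.3 + 40.9 + 7.5
Q_total = 71.7 kW

71.7


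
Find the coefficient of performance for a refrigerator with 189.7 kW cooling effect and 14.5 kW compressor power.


COP = Q_evap / W
COP = 189.7 / 14.5
COP = 13.083

13.083


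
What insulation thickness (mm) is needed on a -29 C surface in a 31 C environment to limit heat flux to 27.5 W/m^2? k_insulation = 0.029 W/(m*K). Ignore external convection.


dT = 31 - (-29) = 60 K
thickness = k * dT / q_max * 1000
thickness = 0.029 * 60 / 27.5 * 1000
thickness = 63.3 mm

63.3


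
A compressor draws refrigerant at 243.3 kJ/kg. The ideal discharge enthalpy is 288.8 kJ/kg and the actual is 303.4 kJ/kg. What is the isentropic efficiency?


dh_ideal = 288.8 - 243.3 = 45.5 kJ/kg
dh_actual = 303.4 - 243.3 = 60.1 kJ/kg
eta_s = dh_ideal / dh_actual = 45.5 / 60.1
eta_s = 0.7571

0.7571


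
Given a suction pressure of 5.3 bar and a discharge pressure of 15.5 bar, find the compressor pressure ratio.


PR = P_high / P_low
PR = 15.5 / 5.3
PR = 2.925

2.925


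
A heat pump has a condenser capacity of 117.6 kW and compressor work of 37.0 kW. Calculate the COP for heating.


COP_hp = Q_cond / W
COP_hp = 117.6 / 37.0
COP_hp = 3.178

3.178


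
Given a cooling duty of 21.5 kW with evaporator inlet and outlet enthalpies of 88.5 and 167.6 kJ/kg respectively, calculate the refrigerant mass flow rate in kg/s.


dh = 167.6 - 88.5 = 79.1 kJ/kg
m_dot = Q / dh = 21.5 / 79.1 = 0.2718 kg/s

0.2718


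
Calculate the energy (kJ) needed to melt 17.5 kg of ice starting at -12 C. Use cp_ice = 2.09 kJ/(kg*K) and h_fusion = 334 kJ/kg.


Sensible heat = cp * dT = 2.09 * 12 = 25.08 kJ/kg
Total per kg = 25.08 + 334 = 359.08 kJ/kg
Q = m * total = 17.5 * 359.08
Q = 6283.9 kJ

6283.9


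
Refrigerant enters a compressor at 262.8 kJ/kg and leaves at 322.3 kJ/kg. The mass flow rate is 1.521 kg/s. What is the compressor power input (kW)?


dh = 322.3 - 262.8 = 59.5 kJ/kg
W = m_dot * dh = 1.521 * 59.5 = 90.5 kW

90.5


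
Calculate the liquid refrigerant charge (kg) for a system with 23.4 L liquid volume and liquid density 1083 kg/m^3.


Charge = V * rho / 1000
Charge = 23.4 * 1083 / 1000
Charge = 25.34 kg

25.34


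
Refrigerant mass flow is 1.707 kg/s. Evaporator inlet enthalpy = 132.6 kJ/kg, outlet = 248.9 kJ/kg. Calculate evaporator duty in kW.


dh = 248.9 - 132.6 = 116.3 kJ/kg
Q_evap = m_dot * dh = 1.707 * 116.3
Q_evap = 198.52 kW

198.52


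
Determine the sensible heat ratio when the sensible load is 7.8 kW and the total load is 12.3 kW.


SHR = Q_sensible / Q_total
SHR = 7.8 / 12.3
SHR = 0.634

0.634


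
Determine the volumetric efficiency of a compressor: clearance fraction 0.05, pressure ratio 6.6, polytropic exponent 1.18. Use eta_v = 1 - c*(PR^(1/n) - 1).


PR^(1/n) = 6.6^(1/1.18) = 4.94912883
eta_v = 1 - 0.05 * (4.94912883 - 1)
eta_v = 0.8025

0.8025


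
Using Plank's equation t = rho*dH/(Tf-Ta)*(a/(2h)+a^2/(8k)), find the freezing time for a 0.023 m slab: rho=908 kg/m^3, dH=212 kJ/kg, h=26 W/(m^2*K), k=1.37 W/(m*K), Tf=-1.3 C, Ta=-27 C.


dT = -1.3 - (-27) = 25.7 K
term1 = a/(2h) = 0.023/(2*26) = 0.0004423076923
term2 = a^2/(8k) = 0.023^2/(8*1.37) = 0.00004826642336
t = rho*dH*1000/dT * (term1 + term2)
t = 908*212*1000/25.7 * (0.0004423076923 + 0.00004826642336)
t = 3674 s

3674


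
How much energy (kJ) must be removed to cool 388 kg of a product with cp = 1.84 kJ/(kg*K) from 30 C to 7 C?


dT = 30 - (7) = 23 K
Q = m * cp * dT = 388 * 1.84 * 23
Q = 16420 kJ

16420


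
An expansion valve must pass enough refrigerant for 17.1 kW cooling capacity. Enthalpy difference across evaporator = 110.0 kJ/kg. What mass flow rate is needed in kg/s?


m_dot = Q / dh
m_dot = 17.1 / 110.0
m_dot = 0.1555 kg/s

0.1555


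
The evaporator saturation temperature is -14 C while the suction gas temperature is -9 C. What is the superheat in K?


Superheat = T_suction - T_evap
Superheat = -9 - (-14)
Superheat = 5 K

5


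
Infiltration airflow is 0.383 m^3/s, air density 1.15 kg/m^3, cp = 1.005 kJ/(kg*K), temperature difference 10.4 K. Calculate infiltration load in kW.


Q = V_dot * rho * cp * dT
Q = 0.383 * 1.15 * 1.005 * 10.4
Q = 4.604 kW

4.604


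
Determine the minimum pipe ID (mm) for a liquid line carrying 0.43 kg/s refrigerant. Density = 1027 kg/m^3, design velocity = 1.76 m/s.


A = m_dot / (rho * v) = 0.43 / (1027 * 1.76) = 0.0002378950164 m^2
d = sqrt(4*A/pi) * 1000
d = 17.4 mm

17.4


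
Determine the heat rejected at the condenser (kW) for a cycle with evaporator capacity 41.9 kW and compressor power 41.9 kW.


Q_cond = Q_evap + W
Q_cond = 41.9 + 41.9
Q_cond = 83.8 kW

83.8


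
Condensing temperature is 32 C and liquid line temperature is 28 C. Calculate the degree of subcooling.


Subcooling = T_cond - T_liquid
Subcooling = 32 - 28
Subcooling = 4 K

4


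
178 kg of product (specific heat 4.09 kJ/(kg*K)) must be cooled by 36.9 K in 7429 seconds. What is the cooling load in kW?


Q = m * cp * dT / t
Q = 178 * 4.09 * 36.9 / 7429
Q = 3.616 kW

3.616


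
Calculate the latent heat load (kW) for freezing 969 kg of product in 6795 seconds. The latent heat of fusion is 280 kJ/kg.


Q_lat = m * h_fg / t
Q_lat = 969 * 280 / 6795
Q_lat = 39.93 kW

39.93


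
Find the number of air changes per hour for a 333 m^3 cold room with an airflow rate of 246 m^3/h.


ACH = flow / volume
ACH = 246 / 333
ACH = 0.739

0.739


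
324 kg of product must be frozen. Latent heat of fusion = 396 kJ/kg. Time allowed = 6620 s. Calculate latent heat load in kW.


Q_lat = m * h_fg / t
Q_lat = 324 * 396 / 6620
Q_lat = 19.38 kW

19.38


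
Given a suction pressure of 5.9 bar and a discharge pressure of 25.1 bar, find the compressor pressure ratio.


PR = P_high / P_low
PR = 25.1 / 5.9
PR = 4.254

4.254


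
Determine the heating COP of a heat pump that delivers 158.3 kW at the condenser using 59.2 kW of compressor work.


COP_hp = Q_cond / W
COP_hp = 158.3 / 59.2
COP_hp = 2.674

2.674


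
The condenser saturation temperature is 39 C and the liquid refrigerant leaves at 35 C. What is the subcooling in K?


Subcooling = T_cond - T_liquid
Subcooling = 39 - 35
Subcooling = 4 K

4


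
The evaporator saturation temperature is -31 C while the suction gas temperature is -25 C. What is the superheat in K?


Superheat = T_suction - T_evap
Superheat = -25 - (-31)
Superheat = 6 K

6


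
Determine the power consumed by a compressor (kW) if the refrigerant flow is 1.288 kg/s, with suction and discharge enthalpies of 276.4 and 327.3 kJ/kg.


dh = 327.3 - 276.4 = 50.9 kJ/kg
W = m_dot * dh = 1.288 * 50.9 = 65.56 kW

65.56


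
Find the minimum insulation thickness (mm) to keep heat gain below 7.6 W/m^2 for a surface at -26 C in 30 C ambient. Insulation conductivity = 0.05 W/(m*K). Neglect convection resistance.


dT = 30 - (-26) = 56 K
thickness = k * dT / q_max * 1000
thickness = 0.05 * 56 / 7.6 * 1000
thickness = 368.4 mm

368.4


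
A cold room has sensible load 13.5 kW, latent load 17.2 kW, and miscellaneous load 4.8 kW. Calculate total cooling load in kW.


Q_total = Q_s + Q_l + Q_misc
Q_total = 13.5 + 17.2 + 4.8
Q_total = 35.5 kW

35.5


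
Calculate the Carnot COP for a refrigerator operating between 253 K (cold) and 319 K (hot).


dT = 319 - 253 = 66 K
COP_carnot = T_cold / dT = 253 / 66
COP_carnot = 3.833

3.833


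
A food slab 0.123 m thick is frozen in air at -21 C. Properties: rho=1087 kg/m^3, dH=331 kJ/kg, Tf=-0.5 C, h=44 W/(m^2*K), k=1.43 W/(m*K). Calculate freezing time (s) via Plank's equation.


dT = -0.5 - (-21) = 20.5 K
term1 = a/(2h) = 0.123/(2*44) = 0.001397727273
term2 = a^2/(8k) = 0.123^2/(8*1.43) = 0.001322465035
t = rho*dH*1000/dT * (term1 + term2)
t = 1087*331*1000/20.5 * (0.001397727273 + 0.001322465035)
t = 47742 s

47742


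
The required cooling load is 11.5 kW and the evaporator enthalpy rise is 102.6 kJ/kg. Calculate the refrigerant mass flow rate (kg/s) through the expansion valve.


m_dot = Q / dh
m_dot = 11.5 / 102.6
m_dot = 0.1121 kg/s

0.1121


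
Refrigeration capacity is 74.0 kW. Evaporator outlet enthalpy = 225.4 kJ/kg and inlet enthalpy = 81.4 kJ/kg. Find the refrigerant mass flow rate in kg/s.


dh = 225.4 - 81.4 = 144.0 kJ/kg
m_dot = Q / dh = 74.0 / 144.0 = 0.5139 kg/s

0.5139


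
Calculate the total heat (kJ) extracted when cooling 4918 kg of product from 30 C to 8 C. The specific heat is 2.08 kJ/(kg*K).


dT = 30 - (8) = 22 K
Q = m * cp * dT = 4918 * 2.08 * 22
Q = 225048 kJ

225048


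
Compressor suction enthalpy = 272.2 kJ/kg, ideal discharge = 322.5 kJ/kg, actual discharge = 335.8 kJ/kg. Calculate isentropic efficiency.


dh_ideal = 322.5 - 272.2 = 50.3 kJ/kg
dh_actual = 335.8 - 272.2 = 63.6 kJ/kg
eta_s = dh_ideal / dh_actual = 50.3 / 63.6
eta_s = 0.7909

0.7909


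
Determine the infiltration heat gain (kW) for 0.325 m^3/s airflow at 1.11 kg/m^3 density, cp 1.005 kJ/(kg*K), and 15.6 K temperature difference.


Q = V_dot * rho * cp * dT
Q = 0.325 * 1.11 * 1.005 * 15.6
Q = 5.656 kW

5.656


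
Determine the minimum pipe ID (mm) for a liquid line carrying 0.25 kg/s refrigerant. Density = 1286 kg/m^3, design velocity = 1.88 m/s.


A = m_dot / (rho * v) = 0.25 / (1286 * 1.88) = 0.0001034049171 m^2
d = sqrt(4*A/pi) * 1000
d = 11.5 mm

11.5


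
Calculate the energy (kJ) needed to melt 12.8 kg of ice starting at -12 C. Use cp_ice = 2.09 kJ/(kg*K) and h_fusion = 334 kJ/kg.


Sensible heat = cp * dT = 2.09 * 12 = 25.08 kJ/kg
Total per kg = 25.08 + 334 = 359.08 kJ/kg
Q = m * total = 12.8 * 359.08
Q = 4596.2 kJ

4596.2


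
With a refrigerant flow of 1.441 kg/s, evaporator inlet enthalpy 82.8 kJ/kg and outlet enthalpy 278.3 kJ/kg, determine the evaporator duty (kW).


dh = 278.3 - 82.8 = 195.5 kJ/kg
Q_evap = m_dot * dh = 1.441 * 195.5
Q_evap = 281.72 kW

281.72


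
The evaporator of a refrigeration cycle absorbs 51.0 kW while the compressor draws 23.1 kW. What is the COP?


COP = Q_evap / W
COP = 51.0 / 23.1
COP = 2.208

2.208


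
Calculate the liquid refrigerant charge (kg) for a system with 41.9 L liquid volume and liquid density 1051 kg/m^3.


Charge = V * rho / 1000
Charge = 41.9 * 1051 / 1000
Charge = 44.04 kg

44.04


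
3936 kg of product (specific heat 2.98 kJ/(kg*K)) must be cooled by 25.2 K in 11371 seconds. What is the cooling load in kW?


Q = m * cp * dT / t
Q = 3936 * 2.98 * 25.2 / 11371
Q = 25.994 kW

25.994


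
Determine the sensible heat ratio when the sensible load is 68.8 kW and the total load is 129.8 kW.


SHR = Q_sensible / Q_total
SHR = 68.8 / 129.8
SHR = 0.53

0.53


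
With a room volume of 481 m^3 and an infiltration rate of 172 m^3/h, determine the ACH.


ACH = flow / volume
ACH = 172 / 481
ACH = 0.358

0.358


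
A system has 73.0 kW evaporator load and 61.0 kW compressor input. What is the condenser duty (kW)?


Q_cond = Q_evap + W
Q_cond = 73.0 + 61.0
Q_cond = 134.0 kW

134.0


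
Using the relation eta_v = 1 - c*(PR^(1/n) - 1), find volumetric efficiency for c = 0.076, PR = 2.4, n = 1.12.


PR^(1/n) = 2.4^(1/1.12) = 2.18511512
eta_v = 1 - 0.076 * (2.18511512 - 1)
eta_v = 0.9099

0.9099


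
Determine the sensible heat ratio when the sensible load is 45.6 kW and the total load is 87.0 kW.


SHR = Q_sensible / Q_total
SHR = 45.6 / 87.0
SHR = 0.524

0.524


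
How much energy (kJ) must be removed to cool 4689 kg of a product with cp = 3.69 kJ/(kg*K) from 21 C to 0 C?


dT = 21 - (0) = 21 K
Q = m * cp * dT = 4689 * 3.69 * 21
Q = 363351 kJ

363351


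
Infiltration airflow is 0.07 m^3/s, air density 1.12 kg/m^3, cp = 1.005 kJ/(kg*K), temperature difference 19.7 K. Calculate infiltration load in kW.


Q = V_dot * rho * cp * dT
Q = 0.07 * 1.12 * 1.005 * 19.7
Q = 1.552 kW

1.552


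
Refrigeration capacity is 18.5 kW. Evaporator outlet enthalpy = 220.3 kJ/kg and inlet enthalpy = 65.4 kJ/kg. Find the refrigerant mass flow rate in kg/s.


dh = 220.3 - 65.4 = 154.9 kJ/kg
m_dot = Q / dh = 18.5 / 154.9 = 0.1194 kg/s

0.1194


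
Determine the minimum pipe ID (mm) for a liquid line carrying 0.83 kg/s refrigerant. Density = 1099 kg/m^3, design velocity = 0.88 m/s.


A = m_dot / (rho * v) = 0.83 / (1099 * 0.88) = 0.0008582182149 m^2
d = sqrt(4*A/pi) * 1000
d = 33.1 mm

33.1


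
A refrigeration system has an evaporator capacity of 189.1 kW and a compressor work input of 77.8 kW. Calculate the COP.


COP = Q_evap / W
COP = 189.1 / 77.8
COP = 2.431

2.431


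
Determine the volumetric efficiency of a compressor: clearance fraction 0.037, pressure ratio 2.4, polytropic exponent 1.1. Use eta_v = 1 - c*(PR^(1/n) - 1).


PR^(1/n) = 2.4^(1/1.1) = 2.21639205
eta_v = 1 - 0.037 * (2.21639205 - 1)
eta_v = 0.955

0.955


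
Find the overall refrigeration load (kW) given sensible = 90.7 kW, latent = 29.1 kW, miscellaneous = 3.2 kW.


Q_total = Q_s + Q_l + Q_misc
Q_total = 90.7 + 29.1 + 3.2
Q_total = 123.0 kW

123.0


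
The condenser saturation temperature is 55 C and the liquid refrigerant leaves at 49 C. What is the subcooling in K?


Subcooling = T_cond - T_liquid
Subcooling = 55 - 49
Subcooling = 6 K

6


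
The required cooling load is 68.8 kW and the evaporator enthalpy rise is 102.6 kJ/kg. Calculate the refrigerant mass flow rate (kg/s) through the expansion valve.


m_dot = Q / dh
m_dot = 68.8 / 102.6
m_dot = 0.6706 kg/s

0.6706


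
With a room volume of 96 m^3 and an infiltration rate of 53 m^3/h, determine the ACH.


ACH = flow / volume
ACH = 53 / 96
ACH = 0.552

0.552


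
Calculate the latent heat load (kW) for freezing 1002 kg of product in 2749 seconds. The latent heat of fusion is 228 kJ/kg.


Q_lat = m * h_fg / t
Q_lat = 1002 * 228 / 2749
Q_lat = 83.11 kW

83.11


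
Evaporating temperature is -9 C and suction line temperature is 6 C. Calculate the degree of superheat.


Superheat = T_suction - T_evap
Superheat = 6 - (-9)
Superheat = 15 K

15


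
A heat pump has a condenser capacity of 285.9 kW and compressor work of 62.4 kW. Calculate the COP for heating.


COP_hp = Q_cond / W
COP_hp = 285.9 / 62.4
COP_hp = 4.582

4.582


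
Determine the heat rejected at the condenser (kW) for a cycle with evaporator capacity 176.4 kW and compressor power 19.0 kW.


Q_cond = Q_evap + W
Q_cond = 176.4 + 19.0
Q_cond = 195.4 kW

195.4


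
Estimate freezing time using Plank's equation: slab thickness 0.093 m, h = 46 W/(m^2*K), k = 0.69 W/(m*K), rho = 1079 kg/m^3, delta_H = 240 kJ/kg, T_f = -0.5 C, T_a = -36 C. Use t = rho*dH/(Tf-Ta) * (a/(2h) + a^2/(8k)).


dT = -0.5 - (-36) = 35.5 K
term1 = a/(2h) = 0.093/(2*46) = 0.001010869565
term2 = a^2/(8k) = 0.093^2/(8*0.69) = 0.001566847826
t = rho*dH*1000/dT * (term1 + term2)
t = 1079*240*1000/35.5 * (0.001010869565 + 0.001566847826)
t = 18804 s

18804


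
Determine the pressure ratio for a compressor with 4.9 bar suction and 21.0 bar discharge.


PR = P_high / P_low
PR = 21.0 / 4.9
PR = 4.286

4.286


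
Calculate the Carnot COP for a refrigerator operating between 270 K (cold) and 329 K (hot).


dT = 329 - 270 = 59 K
COP_carnot = T_cold / dT = 270 / 59
COP_carnot = 4.576

4.576


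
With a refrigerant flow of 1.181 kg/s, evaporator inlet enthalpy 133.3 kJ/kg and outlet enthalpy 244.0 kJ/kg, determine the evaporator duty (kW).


dh = 244.0 - 133.3 = 110.7 kJ/kg
Q_evap = m_dot * dh = 1.181 * 110.7
Q_evap = 130.74 kW

130.74


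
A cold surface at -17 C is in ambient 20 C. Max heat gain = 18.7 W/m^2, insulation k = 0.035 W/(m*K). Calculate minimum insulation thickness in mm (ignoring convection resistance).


dT = 20 - (-17) = 37 K
thickness = k * dT / q_max * 1000
thickness = 0.035 * 37 / 18.7 * 1000
thickness = 69.3 mm

69.3


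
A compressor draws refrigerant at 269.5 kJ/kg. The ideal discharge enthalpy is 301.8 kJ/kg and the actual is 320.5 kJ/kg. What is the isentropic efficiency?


dh_ideal = 301.8 - 269.5 = 32.3 kJ/kg
dh_actual = 320.5 - 269.5 = 51.0 kJ/kg
eta_s = dh_ideal / dh_actual = 32.3 / 51.0
eta_s = 0.6333

0.6333


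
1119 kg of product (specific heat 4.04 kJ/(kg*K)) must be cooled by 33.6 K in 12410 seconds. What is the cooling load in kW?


Q = m * cp * dT / t
Q = 1119 * 4.04 * 33.6 / 12410
Q = 12.24 kW

12.24


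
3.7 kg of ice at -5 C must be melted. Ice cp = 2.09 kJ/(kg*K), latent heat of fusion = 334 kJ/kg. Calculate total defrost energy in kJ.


Sensible heat = cp * dT = 2.09 * 5 = 10.45 kJ/kg
Total per kg = 10.45 + 334 = 344.45 kJ/kg
Q = m * total = 3.7 * 344.45
Q = 1274.5 kJ

1274.5


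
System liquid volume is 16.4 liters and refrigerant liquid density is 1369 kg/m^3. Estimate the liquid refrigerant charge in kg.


Charge = V * rho / 1000
Charge = 16.4 * 1369 / 1000
Charge = 22.45 kg

22.45


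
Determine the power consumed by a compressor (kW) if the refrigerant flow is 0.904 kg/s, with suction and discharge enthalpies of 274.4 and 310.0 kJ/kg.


dh = 310.0 - 274.4 = 35.6 kJ/kg
W = m_dot * dh = 0.904 * 35.6 = 32.18 kW

32.18


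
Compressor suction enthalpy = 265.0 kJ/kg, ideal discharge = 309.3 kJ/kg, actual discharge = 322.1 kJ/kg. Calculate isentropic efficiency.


dh_ideal = 309.3 - 265.0 = 44.3 kJ/kg
dh_actual = 322.1 - 265.0 = 57.1 kJ/kg
eta_s = dh_ideal / dh_actual = 44.3 / 57.1
eta_s = 0.7758

0.7758


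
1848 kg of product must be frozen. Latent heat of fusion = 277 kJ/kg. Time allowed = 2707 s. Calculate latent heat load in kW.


Q_lat = m * h_fg / t
Q_lat = 1848 * 277 / 2707
Q_lat = 189.1 kW

189.1


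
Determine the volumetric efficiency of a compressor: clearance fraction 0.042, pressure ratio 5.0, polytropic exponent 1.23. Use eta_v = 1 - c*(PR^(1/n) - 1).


PR^(1/n) = 5.0^(1/1.23) = 3.70056721
eta_v = 1 - 0.042 * (3.70056721 - 1)
eta_v = 0.8866

0.8866


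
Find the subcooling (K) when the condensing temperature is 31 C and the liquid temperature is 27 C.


Subcooling = T_cond - T_liquid
Subcooling = 31 - 27
Subcooling = 4 K

4


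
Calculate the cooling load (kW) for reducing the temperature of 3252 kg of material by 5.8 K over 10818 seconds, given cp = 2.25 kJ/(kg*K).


Q = m * cp * dT / t
Q = 3252 * 2.25 * 5.8 / 10818
Q = 3.923 kW

3.923


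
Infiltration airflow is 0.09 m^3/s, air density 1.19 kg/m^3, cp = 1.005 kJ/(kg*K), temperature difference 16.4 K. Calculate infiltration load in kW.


Q = V_dot * rho * cp * dT
Q = 0.09 * 1.19 * 1.005 * 16.4
Q = 1.765 kW

1.765


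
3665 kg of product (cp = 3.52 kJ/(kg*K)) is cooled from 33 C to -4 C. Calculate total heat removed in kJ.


dT = 33 - (-4) = 37 K
Q = m * cp * dT = 3665 * 3.52 * 37
Q = 477330 kJ

477330


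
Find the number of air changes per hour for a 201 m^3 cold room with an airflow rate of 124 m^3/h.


ACH = flow / volume
ACH = 124 / 201
ACH = 0.617

0.617


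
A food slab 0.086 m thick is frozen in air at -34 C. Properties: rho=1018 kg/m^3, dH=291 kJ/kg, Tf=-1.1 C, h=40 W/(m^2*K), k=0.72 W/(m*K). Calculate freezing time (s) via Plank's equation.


dT = -1.1 - (-34) = 32.9 K
term1 = a/(2h) = 0.086/(2*40) = 0.001075
term2 = a^2/(8k) = 0.086^2/(8*0.72) = 0.001284027778
t = rho*dH*1000/dT * (term1 + term2)
t = 1018*291*1000/32.9 * (0.001075 + 0.001284027778)
t = 21241 s

21241


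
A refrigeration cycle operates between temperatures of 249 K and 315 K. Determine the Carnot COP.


dT = 315 - 249 = 66 K
COP_carnot = T_cold / dT = 249 / 66
COP_carnot = 3.773

3.773


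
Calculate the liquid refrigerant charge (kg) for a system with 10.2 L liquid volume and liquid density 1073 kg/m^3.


Charge = V * rho / 1000
Charge = 10.2 * 1073 / 1000
Charge = 10.94 kg

10.94


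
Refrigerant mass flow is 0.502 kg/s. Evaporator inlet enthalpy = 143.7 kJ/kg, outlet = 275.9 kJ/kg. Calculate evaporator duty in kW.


dh = 275.9 - 143.7 = 132.2 kJ/kg
Q_evap = m_dot * dh = 0.502 * 132.2
Q_evap = 66.36 kW

66.36


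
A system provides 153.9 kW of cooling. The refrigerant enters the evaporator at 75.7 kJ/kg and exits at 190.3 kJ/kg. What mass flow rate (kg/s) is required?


dh = 190.3 - 75.7 = 114.6 kJ/kg
m_dot = Q / dh = 153.9 / 114.6 = 1.3429 kg/s

1.3429


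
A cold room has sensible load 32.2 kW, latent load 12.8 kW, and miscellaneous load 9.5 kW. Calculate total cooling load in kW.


Q_total = Q_s + Q_l + Q_misc
Q_total = 32.2 + 12.8 + 9.5
Q_total = 54.5 kW

54.5


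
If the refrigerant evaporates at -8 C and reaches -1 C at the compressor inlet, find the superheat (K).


Superheat = T_suction - T_evap
Superheat = -1 - (-8)
Superheat = 7 K

7


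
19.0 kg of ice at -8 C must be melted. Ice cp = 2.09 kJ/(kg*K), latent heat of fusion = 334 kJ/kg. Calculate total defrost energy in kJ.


Sensible heat = cp * dT = 2.09 * 8 = 16.72 kJ/kg
Total per kg = 16.72 + 334 = 350.72 kJ/kg
Q = m * total = 19.0 * 350.72
Q = 6663.7 kJ

6663.7


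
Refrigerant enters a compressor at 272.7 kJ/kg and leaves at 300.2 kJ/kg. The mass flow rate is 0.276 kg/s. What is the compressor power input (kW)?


dh = 300.2 - 272.7 = 27.5 kJ/kg
W = m_dot * dh = 0.276 * 27.5 = 7.59 kW

7.59


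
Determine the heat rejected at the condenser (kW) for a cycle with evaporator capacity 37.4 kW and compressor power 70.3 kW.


Q_cond = Q_evap + W
Q_cond = 37.4 + 70.3
Q_cond = 107.7 kW

107.7


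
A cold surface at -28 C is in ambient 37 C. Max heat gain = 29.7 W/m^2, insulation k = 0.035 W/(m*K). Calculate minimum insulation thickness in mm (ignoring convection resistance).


dT = 37 - (-28) = 65 K
thickness = k * dT / q_max * 1000
thickness = 0.035 * 65 / 29.7 * 1000
thickness = 76.6 mm

76.6


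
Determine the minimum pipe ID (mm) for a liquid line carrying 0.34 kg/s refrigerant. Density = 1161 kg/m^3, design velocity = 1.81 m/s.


A = m_dot / (rho * v) = 0.34 / (1161 * 1.81) = 0.0001617961274 m^2
d = sqrt(4*A/pi) * 1000
d = 14.4 mm

14.4


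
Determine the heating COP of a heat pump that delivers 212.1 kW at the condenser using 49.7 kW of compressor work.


COP_hp = Q_cond / W
COP_hp = 212.1 / 49.7
COP_hp = 4.268

4.268


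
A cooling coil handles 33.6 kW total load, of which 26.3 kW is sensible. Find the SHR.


SHR = Q_sensible / Q_total
SHR = 26.3 / 33.6
SHR = 0.783

0.783


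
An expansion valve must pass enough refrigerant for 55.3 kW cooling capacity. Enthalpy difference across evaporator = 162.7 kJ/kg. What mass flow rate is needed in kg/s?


m_dot = Q / dh
m_dot = 55.3 / 162.7
m_dot = 0.3399 kg/s

0.3399


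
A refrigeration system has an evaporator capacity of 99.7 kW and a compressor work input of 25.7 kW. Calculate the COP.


COP = Q_evap / W
COP = 99.7 / 25.7
COP = 3.879

3.879


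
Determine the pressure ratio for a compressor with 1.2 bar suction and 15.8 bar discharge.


PR = P_high / P_low
PR = 15.8 / 1.2
PR = 13.167

13.167


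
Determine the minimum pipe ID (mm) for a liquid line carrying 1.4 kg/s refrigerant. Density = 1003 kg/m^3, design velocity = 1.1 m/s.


A = m_dot / (rho * v) = 1.4 / (1003 * 1.1) = 0.001268920511 m^2
d = sqrt(4*A/pi) * 1000
d = 40.2 mm

40.2


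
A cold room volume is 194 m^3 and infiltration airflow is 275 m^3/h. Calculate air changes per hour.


ACH = flow / volume
ACH = 275 / 194
ACH = 1.418

1.418


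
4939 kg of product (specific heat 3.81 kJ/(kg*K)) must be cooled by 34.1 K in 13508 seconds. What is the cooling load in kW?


Q = m * cp * dT / t
Q = 4939 * 3.81 * 34.1 / 13508
Q = 47.504 kW

47.504


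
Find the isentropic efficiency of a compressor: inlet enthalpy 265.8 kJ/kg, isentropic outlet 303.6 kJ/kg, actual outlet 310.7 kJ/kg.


dh_ideal = 303.6 - 265.8 = 37.8 kJ/kg
dh_actual = 310.7 - 265.8 = 44.9 kJ/kg
eta_s = dh_ideal / dh_actual = 37.8 / 44.9
eta_s = 0.8419

0.8419


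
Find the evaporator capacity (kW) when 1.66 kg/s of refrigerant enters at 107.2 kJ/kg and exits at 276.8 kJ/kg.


dh = 276.8 - 107.2 = 169.6 kJ/kg
Q_evap = m_dot * dh = 1.66 * 169.6
Q_evap = 281.54 kW

281.54


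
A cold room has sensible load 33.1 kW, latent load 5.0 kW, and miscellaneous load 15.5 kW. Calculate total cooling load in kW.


Q_total = Q_s + Q_l + Q_misc
Q_total = 33.1 + 5.0 + 15.5
Q_total = 53.6 kW

53.6


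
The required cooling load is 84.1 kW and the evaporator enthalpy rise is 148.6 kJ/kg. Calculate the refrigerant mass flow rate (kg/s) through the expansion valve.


m_dot = Q / dh
m_dot = 84.1 / 148.6
m_dot = 0.5659 kg/s

0.5659


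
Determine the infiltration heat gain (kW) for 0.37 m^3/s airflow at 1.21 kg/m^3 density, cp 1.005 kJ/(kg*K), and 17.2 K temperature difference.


Q = V_dot * rho * cp * dT
Q = 0.37 * 1.21 * 1.005 * 17.2
Q = 7.739 kW

7.739


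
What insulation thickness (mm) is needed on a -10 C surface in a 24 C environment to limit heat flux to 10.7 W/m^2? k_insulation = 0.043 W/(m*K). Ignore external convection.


dT = 24 - (-10) = 34 K
thickness = k * dT / q_max * 1000
thickness = 0.043 * 34 / 10.7 * 1000
thickness = 136.6 mm

136.6


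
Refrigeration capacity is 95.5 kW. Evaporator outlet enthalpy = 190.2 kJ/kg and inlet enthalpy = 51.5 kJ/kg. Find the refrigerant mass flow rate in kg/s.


dh = 190.2 - 51.5 = 138.7 kJ/kg
m_dot = Q / dh = 95.5 / 138.7 = 0.6885 kg/s

0.6885


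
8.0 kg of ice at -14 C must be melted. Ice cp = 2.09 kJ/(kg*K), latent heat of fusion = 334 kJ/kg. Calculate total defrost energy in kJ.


Sensible heat = cp * dT = 2.09 * 14 = 29.26 kJ/kg
Total per kg = 29.26 + 334 = 363.26 kJ/kg
Q = m * total = 8.0 * 363.26
Q = 2906.1 kJ

2906.1


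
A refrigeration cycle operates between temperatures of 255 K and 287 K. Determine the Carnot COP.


dT = 287 - 255 = 32 K
COP_carnot = T_cold / dT = 255 / 32
COP_carnot = 7.969

7.969


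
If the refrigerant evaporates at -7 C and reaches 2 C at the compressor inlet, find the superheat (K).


Superheat = T_suction - T_evap
Superheat = 2 - (-7)
Superheat = 9 K

9


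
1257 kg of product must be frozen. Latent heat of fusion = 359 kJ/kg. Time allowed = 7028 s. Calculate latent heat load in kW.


Q_lat = m * h_fg / t
Q_lat = 1257 * 359 / 7028
Q_lat = 64.21 kW

64.21
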